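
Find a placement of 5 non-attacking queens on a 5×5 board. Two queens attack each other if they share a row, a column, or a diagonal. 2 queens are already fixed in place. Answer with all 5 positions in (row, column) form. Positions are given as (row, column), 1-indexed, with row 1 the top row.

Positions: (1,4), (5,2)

(1,4) (2,1) (3,3) (4,5) (5,2)

Row 2: attacked by (1,4)→{3,4,5}; (5,2)→{2,5}. Safe: 1. Place at column 1.
Row 3: attacked by (1,4)→{2,4}; (2,1)→{1,2}; (5,2)→{2,4}. Safe: 3, 5. Place at column 3.
Row 4: attacked by (1,4)→{1,4}; (2,1)→{1,3}; (3,3)→{2,3,4}; (5,2)→{1,2,3}. Safe: 5. Place at column 5.
Columns [4, 1, 3, 5, 2], r−c [-3, 1, 0, -1, 3], r+c [5, 3, 6, 9, 7] are all distinct, so no two queens attack.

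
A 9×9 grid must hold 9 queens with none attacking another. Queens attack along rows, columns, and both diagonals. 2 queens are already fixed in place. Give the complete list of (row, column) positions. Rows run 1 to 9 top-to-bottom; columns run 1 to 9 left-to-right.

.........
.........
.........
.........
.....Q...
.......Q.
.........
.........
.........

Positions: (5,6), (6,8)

Row 1: attacked by (5,6)→{2,6}; (6,8)→{3,8}. Safe: 1, 4, 5, 7, 9. Place at column 9.
Row 2: attacked by (1,9)→{8,9}; (5,6)→{3,6,9}; (6,8)→{4,8}. Safe: 1, 2, 5, 7. Place at column 5.
Row 3: attacked by (1,9)→{7,9}; (2,5)→{4,5,6}; (5,6)→{4,6,8}; (6,8)→{5,8}. Safe: 1, 2, 3. Place at column 1.
Row 4: attacked by (1,9)→{6,9}; (2,5)→{3,5,7}; (3,1)→{1,2}; (5,6)→{5,6,7}; (6,8)→{6,8}. Safe: 4. Place at column 4.
Row 7: attacked by (1,9)→{3,9}; (2,5)→{5}; (3,1)→{1,5}; (4,4)→{1,4,7}; (5,6)→{4,6,8}; (6,8)→{7,8,9}. Safe: 2. Place at column 2.
Row 8: attacked by (1,9)→{2,9}; (2,5)→{5}; (3,1)→{1,6}; (4,4)→{4,8}; (5,6)→{3,6,9}; (6,8)→{6,8}; (7,2)→{1,2,3}. Safe: 7. Place at column 7.
Row 9: attacked by (1,9)→{1,9}; (2,5)→{5}; (3,1)→{1,7}; (4,4)→{4,9}; (5,6)→{2,6}; (6,8)→{5,8}; (7,2)→{2,4}; (8,7)→{6,7,8}. Safe: 3. Place at column 3.
Columns [9, 5, 1, 4, 6, 8, 2, 7, 3], r−c [-8, -3, 2, 0, -1, -2, 5, 1, 6], r+c [10, 7, 4, 8, 11, 14, 9, 15, 12] are all distinct, so no two queens attack.

(1,9) (2,5) (3,1) (4,4) (5,6) (6,8) (7,2) (8,7) (9,3)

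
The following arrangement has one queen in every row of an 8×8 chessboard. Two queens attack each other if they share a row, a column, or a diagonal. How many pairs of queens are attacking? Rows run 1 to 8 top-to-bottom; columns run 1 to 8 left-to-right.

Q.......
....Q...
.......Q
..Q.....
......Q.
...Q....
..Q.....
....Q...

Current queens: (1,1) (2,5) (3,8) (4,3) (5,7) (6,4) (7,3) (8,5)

4

Same column: (2,5)–(8,5) (column 5); (4,3)–(7,3) (column 3).
Same diagonal: (2,5)–(4,3) (|2−4| = |5−3| = 2); (6,4)–(7,3) (|6−7| = |4−3| = 1).
Total attacking pairs: 4.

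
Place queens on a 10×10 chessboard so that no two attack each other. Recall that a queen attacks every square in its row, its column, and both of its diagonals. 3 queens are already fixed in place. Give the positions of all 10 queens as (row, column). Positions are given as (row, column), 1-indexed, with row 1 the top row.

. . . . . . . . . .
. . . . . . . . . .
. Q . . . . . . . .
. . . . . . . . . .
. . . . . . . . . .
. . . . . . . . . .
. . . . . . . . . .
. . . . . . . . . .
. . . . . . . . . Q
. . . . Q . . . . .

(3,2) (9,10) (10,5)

Row 1: attacked by (3,2)→{2,4}; (9,10)→{2,10}; (10,5)→{5}. Safe: 1, 3, 6, 7, 8, 9. Place at column 6.
Row 2: attacked by (1,6)→{5,6,7}; (3,2)→{1,2,3}; (9,10)→{3,10}; (10,5)→{5}. Safe: 4, 8, 9. Place at column 4.
Row 4: attacked by (1,6)→{3,6,9}; (2,4)→{2,4,6}; (3,2)→{1,2,3}; (9,10)→{5,10}; (10,5)→{5}. Safe: 7, 8. Place at column 7.
Row 5: attacked by (1,6)→{2,6,10}; (2,4)→{1,4,7}; (3,2)→{2,4}; (4,7)→{6,7,8}; (9,10)→{6,10}; (10,5)→{5,10}. Safe: 3, 9. Place at column 9.
Row 6: attacked by (1,6)→{1,6}; (2,4)→{4,8}; (3,2)→{2,5}; (4,7)→{5,7,9}; (5,9)→{8,9,10}; (9,10)→{7,10}; (10,5)→{1,5,9}. Safe: 3. Place at column 3.
Row 7: attacked by (1,6)→{6}; (2,4)→{4,9}; (3,2)→{2,6}; (4,7)→{4,7,10}; (5,9)→{7,9}; (6,3)→{2,3,4}; (9,10)→{8,10}; (10,5)→{2,5,8}. Safe: 1. Place at column 1.
Row 8: attacked by (1,6)→{6}; (2,4)→{4,10}; (3,2)→{2,7}; (4,7)→{3,7}; (5,9)→{6,9}; (6,3)→{1,3,5}; (7,1)→{1,2}; (9,10)→{9,10}; (10,5)→{3,5,7}. Safe: 8. Place at column 8.
Columns [6, 4, 2, 7, 9, 3, 1, 8, 10, 5], r−c [-5, -2, 1, -3, -4, 3, 6, 0, -1, 5], r+c [7, 6, 5, 11, 14, 9, 8, 16, 19, 15] are all distinct, so no two queens attack.

(1,6) (2,4) (3,2) (4,7) (5,9) (6,3) (7,1) (8,8) (9,10) (10,5)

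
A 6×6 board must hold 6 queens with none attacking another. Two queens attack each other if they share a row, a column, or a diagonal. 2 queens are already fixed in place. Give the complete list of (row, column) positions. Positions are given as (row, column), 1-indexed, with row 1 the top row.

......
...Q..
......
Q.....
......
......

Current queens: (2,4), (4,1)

(1,2) (2,4) (3,6) (4,1) (5,3) (6,5)

Row 1: attacked by (2,4)→{3,4,5}; (4,1)→{1,4}. Safe: 2, 6. Place at column 2.
Row 3: attacked by (1,2)→{2,4}; (2,4)→{3,4,5}; (4,1)→{1,2}. Safe: 6. Place at column 6.
Row 5: attacked by (1,2)→{2,6}; (2,4)→{1,4}; (3,6)→{4,6}; (4,1)→{1,2}. Safe: 3, 5. Place at column 3.
Row 6: attacked by (1,2)→{2}; (2,4)→{4}; (3,6)→{3,6}; (4,1)→{1,3}; (5,3)→{2,3,4}. Safe: 5. Place at column 5.
Columns [2, 4, 6, 1, 3, 5], r−c [-1, -2, -3, 3, 2, 1], r+c [3, 6, 9, 5, 8, 11] are all distinct, so no two queens attack.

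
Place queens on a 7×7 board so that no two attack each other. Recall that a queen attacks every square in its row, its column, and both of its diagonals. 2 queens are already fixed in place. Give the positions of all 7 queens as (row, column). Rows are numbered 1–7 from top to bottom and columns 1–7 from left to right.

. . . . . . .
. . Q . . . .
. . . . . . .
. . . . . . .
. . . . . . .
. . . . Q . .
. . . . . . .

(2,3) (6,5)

(1,6) (2,3) (3,1) (4,4) (5,7) (6,5) (7,2)

Row 1: attacked by (2,3)→{2,3,4}; (6,5)→{5}. Safe: 1, 6, 7. Place at column 6.
Row 3: attacked by (1,6)→{4,6}; (2,3)→{2,3,4}; (6,5)→{2,5}. Safe: 1, 7. Place at column 1.
Row 4: attacked by (1,6)→{3,6}; (2,3)→{1,3,5}; (3,1)→{1,2}; (6,5)→{3,5,7}. Safe: 4. Place at column 4.
Row 5: attacked by (1,6)→{2,6}; (2,3)→{3,6}; (3,1)→{1,3}; (4,4)→{3,4,5}; (6,5)→{4,5,6}. Safe: 7. Place at column 7.
Row 7: attacked by (1,6)→{6}; (2,3)→{3}; (3,1)→{1,5}; (4,4)→{1,4,7}; (5,7)→{5,7}; (6,5)→{4,5,6}. Safe: 2. Place at column 2.
Columns [6, 3, 1, 4, 7, 5, 2], r−c [-5, -1, 2, 0, -2, 1, 5], r+c [7, 5, 4, 8, 12, 11, 9] are all distinct, so no two queens attack.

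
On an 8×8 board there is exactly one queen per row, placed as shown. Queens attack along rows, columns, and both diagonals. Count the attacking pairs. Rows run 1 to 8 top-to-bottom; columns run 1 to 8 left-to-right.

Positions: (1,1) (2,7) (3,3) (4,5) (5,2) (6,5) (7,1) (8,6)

4

Same column: (1,1)–(7,1) (column 1); (4,5)–(6,5) (column 5).
Same diagonal: (1,1)–(3,3) (|1−3| = |1−3| = 2); (2,7)–(4,5) (|2−4| = |7−5| = 2).
Total attacking pairs: 4.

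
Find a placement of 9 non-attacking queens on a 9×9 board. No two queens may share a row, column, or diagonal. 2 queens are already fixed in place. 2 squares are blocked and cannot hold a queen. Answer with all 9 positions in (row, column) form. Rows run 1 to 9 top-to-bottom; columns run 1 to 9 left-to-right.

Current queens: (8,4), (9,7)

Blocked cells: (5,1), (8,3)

(1,5) (2,3) (3,8) (4,6) (5,2) (6,9) (7,1) (8,4) (9,7)

Row 1: attacked by (8,4)→{4}; (9,7)→{7}. Safe: 1, 2, 3, 5, 6, 8, 9. Place at column 5.
Row 2: attacked by (1,5)→{4,5,6}; (8,4)→{4}; (9,7)→{7}. Safe: 1, 2, 3, 8, 9. Place at column 3.
Row 3: attacked by (1,5)→{3,5,7}; (2,3)→{2,3,4}; (8,4)→{4,9}; (9,7)→{1,7}. Safe: 6, 8. Place at column 8.
Row 4: attacked by (1,5)→{2,5,8}; (2,3)→{1,3,5}; (3,8)→{7,8,9}; (8,4)→{4,8}; (9,7)→{2,7}. Safe: 6. Place at column 6.
Row 5: attacked by (1,5)→{1,5,9}; (2,3)→{3,6}; (3,8)→{6,8}; (4,6)→{5,6,7}; (8,4)→{1,4,7}; (9,7)→{3,7}. Blocked: 1. Safe: 2. Place at column 2.
Row 6: attacked by (1,5)→{5}; (2,3)→{3,7}; (3,8)→{5,8}; (4,6)→{4,6,8}; (5,2)→{1,2,3}; (8,4)→{2,4,6}; (9,7)→{4,7}. Safe: 9. Place at column 9.
Row 7: attacked by (1,5)→{5}; (2,3)→{3,8}; (3,8)→{4,8}; (4,6)→{3,6,9}; (5,2)→{2,4}; (6,9)→{8,9}; (8,4)→{3,4,5}; (9,7)→{5,7,9}. Safe: 1. Place at column 1.
Columns [5, 3, 8, 6, 2, 9, 1, 4, 7], r−c [-4, -1, -5, -2, 3, -3, 6, 4, 2], r+c [6, 5, 11, 10, 7, 15, 8, 12, 16] are all distinct, so no two queens attack.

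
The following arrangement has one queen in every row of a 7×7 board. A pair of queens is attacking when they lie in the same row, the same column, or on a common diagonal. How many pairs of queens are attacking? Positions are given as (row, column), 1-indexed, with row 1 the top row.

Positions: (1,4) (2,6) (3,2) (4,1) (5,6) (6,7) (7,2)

6

Same column: (2,6)–(5,6) (column 6); (3,2)–(7,2) (column 2).
Same diagonal: (1,4)–(3,2) (|1−3| = |4−2| = 2); (1,4)–(4,1) (|1−4| = |4−1| = 3); (3,2)–(4,1) (|3−4| = |2−1| = 1); (5,6)–(6,7) (|5−6| = |6−7| = 1).
Total attacking pairs: 6.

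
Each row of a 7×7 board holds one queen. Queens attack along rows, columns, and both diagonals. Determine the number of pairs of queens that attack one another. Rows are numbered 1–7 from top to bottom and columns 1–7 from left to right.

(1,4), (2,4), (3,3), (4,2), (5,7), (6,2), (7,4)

8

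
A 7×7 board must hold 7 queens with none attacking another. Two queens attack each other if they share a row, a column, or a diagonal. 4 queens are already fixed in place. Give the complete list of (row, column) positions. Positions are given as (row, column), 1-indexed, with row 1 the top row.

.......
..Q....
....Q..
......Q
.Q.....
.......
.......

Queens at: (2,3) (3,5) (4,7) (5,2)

(1,1) (2,3) (3,5) (4,7) (5,2) (6,4) (7,6)

Row 1: attacked by (2,3)→{2,3,4}; (3,5)→{3,5,7}; (4,7)→{4,7}; (5,2)→{2,6}. Safe: 1. Place at column 1.
Row 6: attacked by (1,1)→{1,6}; (2,3)→{3,7}; (3,5)→{2,5}; (4,7)→{5,7}; (5,2)→{1,2,3}. Safe: 4. Place at column 4.
Row 7: attacked by (1,1)→{1,7}; (2,3)→{3}; (3,5)→{1,5}; (4,7)→{4,7}; (5,2)→{2,4}; (6,4)→{3,4,5}. Safe: 6. Place at column 6.
Columns [1, 3, 5, 7, 2, 4, 6], r−c [0, -1, -2, -3, 3, 2, 1], r+c [2, 5, 8, 11, 7, 10, 13] are all distinct, so no two queens attack.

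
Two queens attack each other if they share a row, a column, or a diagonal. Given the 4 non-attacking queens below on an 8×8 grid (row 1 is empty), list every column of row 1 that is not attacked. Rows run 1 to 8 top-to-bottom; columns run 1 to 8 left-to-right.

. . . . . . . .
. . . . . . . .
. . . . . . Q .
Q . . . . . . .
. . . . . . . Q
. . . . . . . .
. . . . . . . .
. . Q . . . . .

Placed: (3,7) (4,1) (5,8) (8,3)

(3,7) attacks row 1 at column 7 and diagonals 5.
(4,1) attacks row 1 at column 1 and diagonals 4.
(5,8) attacks row 1 at column 8 and diagonals 4.
(8,3) attacks row 1 at column 3.
Attacked columns: {1, 3, 4, 5, 7, 8}. Safe: {2, 6}.

columns 2, 6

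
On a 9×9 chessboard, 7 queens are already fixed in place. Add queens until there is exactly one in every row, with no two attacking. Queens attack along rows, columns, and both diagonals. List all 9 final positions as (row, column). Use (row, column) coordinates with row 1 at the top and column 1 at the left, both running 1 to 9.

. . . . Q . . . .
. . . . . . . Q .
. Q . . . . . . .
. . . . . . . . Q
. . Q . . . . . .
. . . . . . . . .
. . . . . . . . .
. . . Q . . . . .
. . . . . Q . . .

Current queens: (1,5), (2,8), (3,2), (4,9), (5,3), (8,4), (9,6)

Row 6: attacked by (1,5)→{5}; (2,8)→{4,8}; (3,2)→{2,5}; (4,9)→{7,9}; (5,3)→{2,3,4}; (8,4)→{2,4,6}; (9,6)→{3,6,9}. Safe: 1. Place at column 1.
Row 7: attacked by (1,5)→{5}; (2,8)→{3,8}; (3,2)→{2,6}; (4,9)→{6,9}; (5,3)→{1,3,5}; (6,1)→{1,2}; (8,4)→{3,4,5}; (9,6)→{4,6,8}. Safe: 7. Place at column 7.
Columns [5, 8, 2, 9, 3, 1, 7, 4, 6], r−c [-4, -6, 1, -5, 2, 5, 0, 4, 3], r+c [6, 10, 5, 13, 8, 7, 14, 12, 15] are all distinct, so no two queens attack.

(1,5) (2,8) (3,2) (4,9) (5,3) (6,1) (7,7) (8,4) (9,6)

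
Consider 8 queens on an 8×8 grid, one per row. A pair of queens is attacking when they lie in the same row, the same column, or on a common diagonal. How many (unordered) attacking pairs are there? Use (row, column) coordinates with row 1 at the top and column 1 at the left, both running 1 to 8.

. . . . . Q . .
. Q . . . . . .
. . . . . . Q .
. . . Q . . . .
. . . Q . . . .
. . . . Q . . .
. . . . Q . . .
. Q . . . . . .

Same column: (2,2)–(8,2) (column 2); (4,4)–(5,4) (column 4); (6,5)–(7,5) (column 5).
Same diagonal: (2,2)–(4,4) (|2−4| = |2−4| = 2); (3,7)–(8,2) (|3−8| = |7−2| = 5); (5,4)–(6,5) (|5−6| = |4−5| = 1).
Total attacking pairs: 6.

6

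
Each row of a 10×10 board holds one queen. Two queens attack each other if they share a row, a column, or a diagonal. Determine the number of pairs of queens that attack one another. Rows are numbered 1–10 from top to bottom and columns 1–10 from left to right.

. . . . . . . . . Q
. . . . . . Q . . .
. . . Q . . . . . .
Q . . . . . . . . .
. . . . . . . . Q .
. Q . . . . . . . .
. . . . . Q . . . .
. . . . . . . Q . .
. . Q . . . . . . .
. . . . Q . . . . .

0

All columns are distinct and no two queens satisfy |Δrow| = |Δcol|, so no pair attacks.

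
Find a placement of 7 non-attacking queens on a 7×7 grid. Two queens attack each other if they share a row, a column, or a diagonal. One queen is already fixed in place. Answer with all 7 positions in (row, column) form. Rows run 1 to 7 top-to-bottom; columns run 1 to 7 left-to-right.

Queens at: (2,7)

Row 1: attacked by (2,7)→{6,7}. Safe: 1, 2, 3, 4, 5. Place at column 3.
Row 3: attacked by (1,3)→{1,3,5}; (2,7)→{6,7}. Safe: 2, 4. Place at column 2.
Row 4: attacked by (1,3)→{3,6}; (2,7)→{5,7}; (3,2)→{1,2,3}. Safe: 4. Place at column 4.
Row 5: attacked by (1,3)→{3,7}; (2,7)→{4,7}; (3,2)→{2,4}; (4,4)→{3,4,5}. Safe: 1, 6. Place at column 6.
Row 6: attacked by (1,3)→{3}; (2,7)→{3,7}; (3,2)→{2,5}; (4,4)→{2,4,6}; (5,6)→{5,6,7}. Safe: 1. Place at column 1.
Row 7: attacked by (1,3)→{3}; (2,7)→{2,7}; (3,2)→{2,6}; (4,4)→{1,4,7}; (5,6)→{4,6}; (6,1)→{1,2}. Safe: 5. Place at column 5.
Columns [3, 7, 2, 4, 6, 1, 5], r−c [-2, -5, 1, 0, -1, 5, 2], r+c [4, 9, 5, 8, 11, 7, 12] are all distinct, so no two queens attack.

(1,3) (2,7) (3,2) (4,4) (5,6) (6,1) (7,5)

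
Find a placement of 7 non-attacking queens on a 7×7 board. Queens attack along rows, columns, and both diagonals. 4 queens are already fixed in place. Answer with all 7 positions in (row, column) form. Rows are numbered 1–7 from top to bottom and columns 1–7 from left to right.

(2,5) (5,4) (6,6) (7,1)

(1,3) (2,5) (3,7) (4,2) (5,4) (6,6) (7,1)

Row 1: attacked by (2,5)→{4,5,6}; (5,4)→{4}; (6,6)→{1,6}; (7,1)→{1,7}. Safe: 2, 3. Place at column 3.
Row 3: attacked by (1,3)→{1,3,5}; (2,5)→{4,5,6}; (5,4)→{2,4,6}; (6,6)→{3,6}; (7,1)→{1,5}. Safe: 7. Place at column 7.
Row 4: attacked by (1,3)→{3,6}; (2,5)→{3,5,7}; (3,7)→{6,7}; (5,4)→{3,4,5}; (6,6)→{4,6}; (7,1)→{1,4}. Safe: 2. Place at column 2.
Columns [3, 5, 7, 2, 4, 6, 1], r−c [-2, -3, -4, 2, 1, 0, 6], r+c [4, 7, 10, 6, 9, 12, 8] are all distinct, so no two queens attack.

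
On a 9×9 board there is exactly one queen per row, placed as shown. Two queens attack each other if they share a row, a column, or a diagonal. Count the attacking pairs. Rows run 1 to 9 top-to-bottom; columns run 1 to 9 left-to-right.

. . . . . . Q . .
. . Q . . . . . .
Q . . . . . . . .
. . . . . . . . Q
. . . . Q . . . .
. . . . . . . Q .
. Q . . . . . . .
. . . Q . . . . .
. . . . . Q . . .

0

All columns are distinct and no two queens satisfy |Δrow| = |Δcol|, so no pair attacks.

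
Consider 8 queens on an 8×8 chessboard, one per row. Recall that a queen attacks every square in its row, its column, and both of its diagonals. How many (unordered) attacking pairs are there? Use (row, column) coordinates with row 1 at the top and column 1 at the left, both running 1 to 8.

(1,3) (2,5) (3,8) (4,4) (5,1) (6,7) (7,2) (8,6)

All columns are distinct and no two queens satisfy |Δrow| = |Δcol|, so no pair attacks.

0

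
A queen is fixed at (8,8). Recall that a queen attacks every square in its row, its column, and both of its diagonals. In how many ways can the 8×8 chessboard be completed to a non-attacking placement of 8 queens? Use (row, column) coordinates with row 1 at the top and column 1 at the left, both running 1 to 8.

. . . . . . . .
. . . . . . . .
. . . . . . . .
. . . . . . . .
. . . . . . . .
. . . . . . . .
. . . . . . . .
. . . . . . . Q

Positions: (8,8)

Branch on row 1: col 2 → 0; col 3 → 0; col 4 → 1; col 5 → 1; col 6 → 2; col 7 → 0.
Sum: 0 + 0 + 1 + 1 + 2 + 0 = 4.

4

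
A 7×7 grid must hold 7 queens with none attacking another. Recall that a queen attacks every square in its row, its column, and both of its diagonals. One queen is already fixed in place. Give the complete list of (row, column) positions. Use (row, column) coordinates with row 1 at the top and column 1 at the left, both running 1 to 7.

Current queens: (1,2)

Row 2: attacked by (1,2)→{1,2,3}. Safe: 4, 5, 6, 7. Place at column 7.
Row 3: attacked by (1,2)→{2,4}; (2,7)→{6,7}. Safe: 1, 3, 5. Place at column 5.
Row 4: attacked by (1,2)→{2,5}; (2,7)→{5,7}; (3,5)→{4,5,6}. Safe: 1, 3. Place at column 3.
Row 5: attacked by (1,2)→{2,6}; (2,7)→{4,7}; (3,5)→{3,5,7}; (4,3)→{2,3,4}. Safe: 1. Place at column 1.
Row 6: attacked by (1,2)→{2,7}; (2,7)→{3,7}; (3,5)→{2,5}; (4,3)→{1,3,5}; (5,1)→{1,2}. Safe: 4, 6. Place at column 6.
Row 7: attacked by (1,2)→{2}; (2,7)→{2,7}; (3,5)→{1,5}; (4,3)→{3,6}; (5,1)→{1,3}; (6,6)→{5,6,7}. Safe: 4. Place at column 4.
Columns [2, 7, 5, 3, 1, 6, 4], r−c [-1, -5, -2, 1, 4, 0, 3], r+c [3, 9, 8, 7, 6, 12, 11] are all distinct, so no two queens attack.

(1,2) (2,7) (3,5) (4,3) (5,1) (6,6) (7,4)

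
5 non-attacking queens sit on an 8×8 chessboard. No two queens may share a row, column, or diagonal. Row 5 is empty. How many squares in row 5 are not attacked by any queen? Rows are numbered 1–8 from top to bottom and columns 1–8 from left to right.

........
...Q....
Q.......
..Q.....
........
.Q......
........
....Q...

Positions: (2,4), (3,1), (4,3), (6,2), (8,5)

1

(2,4) attacks row 5 at column 4 and diagonals 1, 7.
(3,1) attacks row 5 at column 1 and diagonals 3.
(4,3) attacks row 5 at column 3 and diagonals 2, 4.
(6,2) attacks row 5 at column 2 and diagonals 1, 3.
(8,5) attacks row 5 at column 5 and diagonals 2, 8.
Attacked columns: {1, 2, 3, 4, 5, 7, 8}. Safe: {6}.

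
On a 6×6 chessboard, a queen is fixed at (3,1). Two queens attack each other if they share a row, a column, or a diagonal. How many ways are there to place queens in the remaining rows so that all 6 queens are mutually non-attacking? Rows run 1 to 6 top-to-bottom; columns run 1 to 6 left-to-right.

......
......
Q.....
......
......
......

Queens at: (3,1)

Branch on row 1: col 2 → 0; col 4 → 0; col 5 → 1; col 6 → 0.
Sum: 0 + 0 + 1 + 0 = 1.

1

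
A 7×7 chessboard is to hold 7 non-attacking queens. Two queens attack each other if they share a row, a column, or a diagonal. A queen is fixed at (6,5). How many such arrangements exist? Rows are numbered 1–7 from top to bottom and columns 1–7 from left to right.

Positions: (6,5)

6

Branch on row 1: col 1 → 1; col 2 → 1; col 3 → 0; col 4 → 1; col 6 → 3; col 7 → 0.
Sum: 1 + 1 + 0 + 1 + 3 + 0 = 6.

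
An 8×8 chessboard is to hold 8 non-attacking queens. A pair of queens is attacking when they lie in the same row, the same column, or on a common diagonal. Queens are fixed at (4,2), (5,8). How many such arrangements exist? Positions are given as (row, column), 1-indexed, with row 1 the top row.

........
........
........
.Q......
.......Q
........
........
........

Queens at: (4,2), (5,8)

3

Branch on row 1: col 1 → 0; col 3 → 1; col 6 → 2; col 7 → 0.
Sum: 0 + 1 + 2 + 0 = 3.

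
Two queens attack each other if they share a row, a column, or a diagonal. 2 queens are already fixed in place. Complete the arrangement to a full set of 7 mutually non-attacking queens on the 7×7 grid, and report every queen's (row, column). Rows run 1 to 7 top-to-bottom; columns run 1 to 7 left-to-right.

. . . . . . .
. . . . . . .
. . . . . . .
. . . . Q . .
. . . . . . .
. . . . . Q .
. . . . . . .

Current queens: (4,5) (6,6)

Row 1: attacked by (4,5)→{2,5}; (6,6)→{1,6}. Safe: 3, 4, 7. Place at column 7.
Row 2: attacked by (1,7)→{6,7}; (4,5)→{3,5,7}; (6,6)→{2,6}. Safe: 1, 4. Place at column 4.
Row 3: attacked by (1,7)→{5,7}; (2,4)→{3,4,5}; (4,5)→{4,5,6}; (6,6)→{3,6}. Safe: 1, 2. Place at column 1.
Row 5: attacked by (1,7)→{3,7}; (2,4)→{1,4,7}; (3,1)→{1,3}; (4,5)→{4,5,6}; (6,6)→{5,6,7}. Safe: 2. Place at column 2.
Row 7: attacked by (1,7)→{1,7}; (2,4)→{4}; (3,1)→{1,5}; (4,5)→{2,5}; (5,2)→{2,4}; (6,6)→{5,6,7}. Safe: 3. Place at column 3.
Columns [7, 4, 1, 5, 2, 6, 3], r−c [-6, -2, 2, -1, 3, 0, 4], r+c [8, 6, 4, 9, 7, 12, 10] are all distinct, so no two queens attack.

(1,7) (2,4) (3,1) (4,5) (5,2) (6,6) (7,3)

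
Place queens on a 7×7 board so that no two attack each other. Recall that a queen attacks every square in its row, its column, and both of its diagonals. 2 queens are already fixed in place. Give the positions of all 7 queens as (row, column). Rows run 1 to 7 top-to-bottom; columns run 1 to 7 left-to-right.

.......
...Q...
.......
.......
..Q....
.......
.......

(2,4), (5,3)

Row 1: attacked by (2,4)→{3,4,5}; (5,3)→{3,7}. Safe: 1, 2, 6. Place at column 2.
Row 3: attacked by (1,2)→{2,4}; (2,4)→{3,4,5}; (5,3)→{1,3,5}. Safe: 6, 7. Place at column 6.
Row 4: attacked by (1,2)→{2,5}; (2,4)→{2,4,6}; (3,6)→{5,6,7}; (5,3)→{2,3,4}. Safe: 1. Place at column 1.
Row 6: attacked by (1,2)→{2,7}; (2,4)→{4}; (3,6)→{3,6}; (4,1)→{1,3}; (5,3)→{2,3,4}. Safe: 5. Place at column 5.
Row 7: attacked by (1,2)→{2}; (2,4)→{4}; (3,6)→{2,6}; (4,1)→{1,4}; (5,3)→{1,3,5}; (6,5)→{4,5,6}. Safe: 7. Place at column 7.
Columns [2, 4, 6, 1, 3, 5, 7], r−c [-1, -2, -3, 3, 2, 1, 0], r+c [3, 6, 9, 5, 8, 11, 14] are all distinct, so no two queens attack.

(1,2) (2,4) (3,6) (4,1) (5,3) (6,5) (7,7)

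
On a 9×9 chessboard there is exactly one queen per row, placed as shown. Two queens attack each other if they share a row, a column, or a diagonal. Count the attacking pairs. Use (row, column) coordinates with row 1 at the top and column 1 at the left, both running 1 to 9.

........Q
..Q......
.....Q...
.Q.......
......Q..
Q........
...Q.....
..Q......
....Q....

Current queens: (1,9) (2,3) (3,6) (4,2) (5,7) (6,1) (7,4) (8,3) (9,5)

3

Same column: (2,3)–(8,3) (column 3).
Same diagonal: (6,1)–(8,3) (|6−8| = |1−3| = 2); (7,4)–(8,3) (|7−8| = |4−3| = 1).
Total attacking pairs: 3.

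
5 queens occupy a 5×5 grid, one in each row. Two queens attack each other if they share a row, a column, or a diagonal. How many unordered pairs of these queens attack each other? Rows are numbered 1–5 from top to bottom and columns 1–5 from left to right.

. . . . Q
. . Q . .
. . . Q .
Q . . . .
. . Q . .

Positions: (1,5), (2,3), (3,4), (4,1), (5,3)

3

Same column: (2,3)–(5,3) (column 3).
Same diagonal: (2,3)–(3,4) (|2−3| = |3−4| = 1); (2,3)–(4,1) (|2−4| = |3−1| = 2).
Total attacking pairs: 3.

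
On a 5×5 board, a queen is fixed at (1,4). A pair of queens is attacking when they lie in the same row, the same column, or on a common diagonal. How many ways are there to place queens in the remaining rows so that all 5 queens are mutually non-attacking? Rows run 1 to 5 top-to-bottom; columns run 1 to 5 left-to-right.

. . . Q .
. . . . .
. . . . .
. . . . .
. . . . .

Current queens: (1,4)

Branch on row 2: col 1 → 1; col 2 → 1.
Sum: 1 + 1 = 2.

2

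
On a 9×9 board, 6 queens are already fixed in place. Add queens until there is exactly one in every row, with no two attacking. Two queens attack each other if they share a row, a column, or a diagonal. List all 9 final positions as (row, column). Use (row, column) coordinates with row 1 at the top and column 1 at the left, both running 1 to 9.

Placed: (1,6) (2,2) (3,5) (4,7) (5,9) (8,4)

(1,6) (2,2) (3,5) (4,7) (5,9) (6,3) (7,8) (8,4) (9,1)

Row 6: attacked by (1,6)→{1,6}; (2,2)→{2,6}; (3,5)→{2,5,8}; (4,7)→{5,7,9}; (5,9)→{8,9}; (8,4)→{2,4,6}. Safe: 3. Place at column 3.
Row 7: attacked by (1,6)→{6}; (2,2)→{2,7}; (3,5)→{1,5,9}; (4,7)→{4,7}; (5,9)→{7,9}; (6,3)→{2,3,4}; (8,4)→{3,4,5}. Safe: 8. Place at column 8.
Row 9: attacked by (1,6)→{6}; (2,2)→{2,9}; (3,5)→{5}; (4,7)→{2,7}; (5,9)→{5,9}; (6,3)→{3,6}; (7,8)→{6,8}; (8,4)→{3,4,5}. Safe: 1. Place at column 1.
Columns [6, 2, 5, 7, 9, 3, 8, 4, 1], r−c [-5, 0, -2, -3, -4, 3, -1, 4, 8], r+c [7, 4, 8, 11, 14, 9, 15, 12, 10] are all distinct, so no two queens attack.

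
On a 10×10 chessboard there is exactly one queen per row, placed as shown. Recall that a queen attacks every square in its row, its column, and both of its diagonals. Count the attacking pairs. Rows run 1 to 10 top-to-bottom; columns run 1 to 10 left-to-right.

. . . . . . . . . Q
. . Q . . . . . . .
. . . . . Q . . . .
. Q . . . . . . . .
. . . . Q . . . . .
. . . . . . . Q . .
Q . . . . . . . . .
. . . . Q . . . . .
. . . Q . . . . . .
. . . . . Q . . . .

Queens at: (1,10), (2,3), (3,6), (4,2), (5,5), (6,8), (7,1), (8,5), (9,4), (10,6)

Same column: (3,6)–(10,6) (column 6); (5,5)–(8,5) (column 5).
Same diagonal: (8,5)–(9,4) (|8−9| = |5−4| = 1).
Total attacking pairs: 3.

3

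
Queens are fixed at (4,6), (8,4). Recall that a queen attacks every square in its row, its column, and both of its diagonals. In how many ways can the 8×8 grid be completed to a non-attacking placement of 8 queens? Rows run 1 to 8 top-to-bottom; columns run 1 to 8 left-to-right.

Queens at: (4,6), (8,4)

6

Branch on row 1: col 1 → 1; col 2 → 1; col 5 → 2; col 7 → 1; col 8 → 1.
Sum: 1 + 1 + 2 + 1 + 1 = 6.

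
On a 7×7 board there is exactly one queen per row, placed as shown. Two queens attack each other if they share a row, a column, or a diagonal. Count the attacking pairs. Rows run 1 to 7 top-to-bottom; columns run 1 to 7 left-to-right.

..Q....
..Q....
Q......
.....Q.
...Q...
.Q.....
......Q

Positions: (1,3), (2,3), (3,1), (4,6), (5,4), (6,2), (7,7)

3

Same column: (1,3)–(2,3) (column 3).
Same diagonal: (1,3)–(3,1) (|1−3| = |3−1| = 2); (1,3)–(4,6) (|1−4| = |3−6| = 3).
Total attacking pairs: 3.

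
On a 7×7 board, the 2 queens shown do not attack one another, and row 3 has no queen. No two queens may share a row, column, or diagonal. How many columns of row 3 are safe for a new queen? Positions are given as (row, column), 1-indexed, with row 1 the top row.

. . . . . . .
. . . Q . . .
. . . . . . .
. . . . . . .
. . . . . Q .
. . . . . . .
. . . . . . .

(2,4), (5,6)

3

(2,4) attacks row 3 at column 4 and diagonals 3, 5.
(5,6) attacks row 3 at column 6 and diagonals 4.
Attacked columns: {3, 4, 5, 6}. Safe: {1, 2, 7}.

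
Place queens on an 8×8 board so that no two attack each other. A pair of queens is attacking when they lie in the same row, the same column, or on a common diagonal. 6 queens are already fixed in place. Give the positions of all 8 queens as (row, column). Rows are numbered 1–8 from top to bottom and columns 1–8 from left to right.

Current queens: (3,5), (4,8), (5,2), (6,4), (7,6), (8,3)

Row 1: attacked by (3,5)→{3,5,7}; (4,8)→{5,8}; (5,2)→{2,6}; (6,4)→{4}; (7,6)→{6}; (8,3)→{3}. Safe: 1. Place at column 1.
Row 2: attacked by (1,1)→{1,2}; (3,5)→{4,5,6}; (4,8)→{6,8}; (5,2)→{2,5}; (6,4)→{4,8}; (7,6)→{1,6}; (8,3)→{3}. Safe: 7. Place at column 7.
Columns [1, 7, 5, 8, 2, 4, 6, 3], r−c [0, -5, -2, -4, 3, 2, 1, 5], r+c [2, 9, 8, 12, 7, 10, 13, 11] are all distinct, so no two queens attack.

(1,1) (2,7) (3,5) (4,8) (5,2) (6,4) (7,6) (8,3)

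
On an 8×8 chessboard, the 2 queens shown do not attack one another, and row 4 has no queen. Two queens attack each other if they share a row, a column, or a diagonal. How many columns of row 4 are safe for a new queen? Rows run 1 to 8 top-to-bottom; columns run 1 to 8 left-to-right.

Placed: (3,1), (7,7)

(3,1) attacks row 4 at column 1 and diagonals 2.
(7,7) attacks row 4 at column 7 and diagonals 4.
Attacked columns: {1, 2, 4, 7}. Safe: {3, 5, 6, 8}.

4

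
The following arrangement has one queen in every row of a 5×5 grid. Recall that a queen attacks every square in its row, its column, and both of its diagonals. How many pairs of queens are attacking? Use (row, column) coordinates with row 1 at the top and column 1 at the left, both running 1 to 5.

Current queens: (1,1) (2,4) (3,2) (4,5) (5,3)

0

All columns are distinct and no two queens satisfy |Δrow| = |Δcol|, so no pair attacks.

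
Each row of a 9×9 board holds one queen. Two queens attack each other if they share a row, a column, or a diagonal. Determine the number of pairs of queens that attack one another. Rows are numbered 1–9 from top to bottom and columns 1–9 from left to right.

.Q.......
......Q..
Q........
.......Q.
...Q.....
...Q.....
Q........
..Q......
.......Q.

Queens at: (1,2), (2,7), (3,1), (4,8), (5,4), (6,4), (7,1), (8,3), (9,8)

6

Same column: (3,1)–(7,1) (column 1); (4,8)–(9,8) (column 8); (5,4)–(6,4) (column 4).
Same diagonal: (2,7)–(5,4) (|2−5| = |7−4| = 3); (3,1)–(6,4) (|3−6| = |1−4| = 3); (5,4)–(9,8) (|5−9| = |4−8| = 4).
Total attacking pairs: 6.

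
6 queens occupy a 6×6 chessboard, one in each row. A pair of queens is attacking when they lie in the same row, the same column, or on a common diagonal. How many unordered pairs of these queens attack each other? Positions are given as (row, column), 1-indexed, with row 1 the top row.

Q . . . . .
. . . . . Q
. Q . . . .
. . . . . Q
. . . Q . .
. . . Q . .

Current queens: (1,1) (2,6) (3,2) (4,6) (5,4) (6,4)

4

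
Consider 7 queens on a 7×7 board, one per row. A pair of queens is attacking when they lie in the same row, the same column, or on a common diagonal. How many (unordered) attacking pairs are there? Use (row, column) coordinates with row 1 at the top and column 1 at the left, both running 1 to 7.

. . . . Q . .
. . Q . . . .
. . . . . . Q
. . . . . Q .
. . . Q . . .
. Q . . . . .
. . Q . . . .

Same column: (2,3)–(7,3) (column 3).
Same diagonal: (1,5)–(3,7) (|1−3| = |5−7| = 2); (3,7)–(4,6) (|3−4| = |7−6| = 1); (3,7)–(7,3) (|3−7| = |7−3| = 4); (4,6)–(7,3) (|4−7| = |6−3| = 3); (6,2)–(7,3) (|6−7| = |2−3| = 1).
Total attacking pairs: 6.

6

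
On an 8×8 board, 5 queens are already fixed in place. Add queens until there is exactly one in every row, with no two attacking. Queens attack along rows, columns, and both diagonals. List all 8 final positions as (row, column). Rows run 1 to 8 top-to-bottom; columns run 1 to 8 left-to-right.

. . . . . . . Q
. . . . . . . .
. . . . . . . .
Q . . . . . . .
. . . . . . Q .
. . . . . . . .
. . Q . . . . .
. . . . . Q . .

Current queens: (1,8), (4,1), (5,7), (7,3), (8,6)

(1,8) (2,2) (3,4) (4,1) (5,7) (6,5) (7,3) (8,6)

Row 2: attacked by (1,8)→{7,8}; (4,1)→{1,3}; (5,7)→{4,7}; (7,3)→{3,8}; (8,6)→{6}. Safe: 2, 5. Place at column 2.
Row 3: attacked by (1,8)→{6,8}; (2,2)→{1,2,3}; (4,1)→{1,2}; (5,7)→{5,7}; (7,3)→{3,7}; (8,6)→{1,6}. Safe: 4. Place at column 4.
Row 6: attacked by (1,8)→{3,8}; (2,2)→{2,6}; (3,4)→{1,4,7}; (4,1)→{1,3}; (5,7)→{6,7,8}; (7,3)→{2,3,4}; (8,6)→{4,6,8}. Safe: 5. Place at column 5.
Columns [8, 2, 4, 1, 7, 5, 3, 6], r−c [-7, 0, -1, 3, -2, 1, 4, 2], r+c [9, 4, 7, 5, 12, 11, 10, 14] are all distinct, so no two queens attack.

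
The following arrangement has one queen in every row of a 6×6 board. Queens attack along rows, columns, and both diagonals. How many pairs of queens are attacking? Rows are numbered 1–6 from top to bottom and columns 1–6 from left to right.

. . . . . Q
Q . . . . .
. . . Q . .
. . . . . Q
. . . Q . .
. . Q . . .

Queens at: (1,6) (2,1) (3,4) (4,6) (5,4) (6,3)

Same column: (1,6)–(4,6) (column 6); (3,4)–(5,4) (column 4).
Same diagonal: (1,6)–(3,4) (|1−3| = |6−4| = 2); (2,1)–(5,4) (|2−5| = |1−4| = 3); (5,4)–(6,3) (|5−6| = |4−3| = 1).
Total attacking pairs: 5.

5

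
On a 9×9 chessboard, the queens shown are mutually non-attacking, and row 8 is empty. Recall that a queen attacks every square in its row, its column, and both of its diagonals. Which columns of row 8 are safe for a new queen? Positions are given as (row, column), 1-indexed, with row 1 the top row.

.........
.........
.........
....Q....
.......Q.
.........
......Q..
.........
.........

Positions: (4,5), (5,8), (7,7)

columns 2, 3, 4

(4,5) attacks row 8 at column 5 and diagonals 1, 9.
(5,8) attacks row 8 at column 8 and diagonals 5.
(7,7) attacks row 8 at column 7 and diagonals 6, 8.
Attacked columns: {1, 5, 6, 7, 8, 9}. Safe: {2, 3, 4}.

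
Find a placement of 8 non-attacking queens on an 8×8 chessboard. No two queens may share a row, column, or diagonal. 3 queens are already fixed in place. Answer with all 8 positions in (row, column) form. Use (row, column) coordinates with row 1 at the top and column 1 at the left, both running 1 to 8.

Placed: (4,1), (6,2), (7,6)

Row 1: attacked by (4,1)→{1,4}; (6,2)→{2,7}; (7,6)→{6}. Safe: 3, 5, 8. Place at column 5.
Row 2: attacked by (1,5)→{4,5,6}; (4,1)→{1,3}; (6,2)→{2,6}; (7,6)→{1,6}. Safe: 7, 8. Place at column 8.
Row 3: attacked by (1,5)→{3,5,7}; (2,8)→{7,8}; (4,1)→{1,2}; (6,2)→{2,5}; (7,6)→{2,6}. Safe: 4. Place at column 4.
Row 5: attacked by (1,5)→{1,5}; (2,8)→{5,8}; (3,4)→{2,4,6}; (4,1)→{1,2}; (6,2)→{1,2,3}; (7,6)→{4,6,8}. Safe: 7. Place at column 7.
Row 8: attacked by (1,5)→{5}; (2,8)→{2,8}; (3,4)→{4}; (4,1)→{1,5}; (5,7)→{4,7}; (6,2)→{2,4}; (7,6)→{5,6,7}. Safe: 3. Place at column 3.
Columns [5, 8, 4, 1, 7, 2, 6, 3], r−c [-4, -6, -1, 3, -2, 4, 1, 5], r+c [6, 10, 7, 5, 12, 8, 13, 11] are all distinct, so no two queens attack.

(1,5) (2,8) (3,4) (4,1) (5,7) (6,2) (7,6) (8,3)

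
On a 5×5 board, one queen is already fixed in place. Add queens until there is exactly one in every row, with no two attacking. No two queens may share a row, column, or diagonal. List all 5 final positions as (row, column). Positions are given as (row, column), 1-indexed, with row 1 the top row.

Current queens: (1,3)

(1,3) (2,5) (3,2) (4,4) (5,1)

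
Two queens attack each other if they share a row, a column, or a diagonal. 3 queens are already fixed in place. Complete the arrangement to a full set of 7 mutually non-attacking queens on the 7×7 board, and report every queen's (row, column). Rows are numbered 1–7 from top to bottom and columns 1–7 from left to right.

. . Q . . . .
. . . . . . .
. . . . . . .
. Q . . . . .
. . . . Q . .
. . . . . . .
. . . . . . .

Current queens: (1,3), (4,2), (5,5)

(1,3) (2,1) (3,6) (4,2) (5,5) (6,7) (7,4)

Row 2: attacked by (1,3)→{2,3,4}; (4,2)→{2,4}; (5,5)→{2,5}. Safe: 1, 6, 7. Place at column 1.
Row 3: attacked by (1,3)→{1,3,5}; (2,1)→{1,2}; (4,2)→{1,2,3}; (5,5)→{3,5,7}. Safe: 4, 6. Place at column 6.
Row 6: attacked by (1,3)→{3}; (2,1)→{1,5}; (3,6)→{3,6}; (4,2)→{2,4}; (5,5)→{4,5,6}. Safe: 7. Place at column 7.
Row 7: attacked by (1,3)→{3}; (2,1)→{1,6}; (3,6)→{2,6}; (4,2)→{2,5}; (5,5)→{3,5,7}; (6,7)→{6,7}. Safe: 4. Place at column 4.
Columns [3, 1, 6, 2, 5, 7, 4], r−c [-2, 1, -3, 2, 0, -1, 3], r+c [4, 3, 9, 6, 10, 13, 11] are all distinct, so no two queens attack.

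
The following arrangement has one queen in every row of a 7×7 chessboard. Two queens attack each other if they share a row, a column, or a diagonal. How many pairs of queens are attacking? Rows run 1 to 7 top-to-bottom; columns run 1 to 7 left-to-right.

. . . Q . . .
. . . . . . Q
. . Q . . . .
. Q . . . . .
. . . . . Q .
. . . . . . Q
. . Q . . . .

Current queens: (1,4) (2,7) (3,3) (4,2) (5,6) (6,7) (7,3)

Same column: (2,7)–(6,7) (column 7); (3,3)–(7,3) (column 3).
Same diagonal: (3,3)–(4,2) (|3−4| = |3−2| = 1); (5,6)–(6,7) (|5−6| = |6−7| = 1).
Total attacking pairs: 4.

4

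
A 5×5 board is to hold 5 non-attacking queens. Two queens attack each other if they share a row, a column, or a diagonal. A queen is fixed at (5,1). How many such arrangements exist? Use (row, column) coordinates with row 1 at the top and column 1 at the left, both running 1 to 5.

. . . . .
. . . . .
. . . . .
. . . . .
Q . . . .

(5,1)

Branch on row 1: col 2 → 0; col 3 → 1; col 4 → 1.
Sum: 0 + 1 + 1 = 2.

2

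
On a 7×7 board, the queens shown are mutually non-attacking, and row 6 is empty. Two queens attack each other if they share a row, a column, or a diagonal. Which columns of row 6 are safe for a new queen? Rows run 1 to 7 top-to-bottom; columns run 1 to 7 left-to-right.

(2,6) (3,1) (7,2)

(2,6) attacks row 6 at column 6 and diagonals 2.
(3,1) attacks row 6 at column 1 and diagonals 4.
(7,2) attacks row 6 at column 2 and diagonals 1, 3.
Attacked columns: {1, 2, 3, 4, 6}. Safe: {5, 7}.

columns 5, 7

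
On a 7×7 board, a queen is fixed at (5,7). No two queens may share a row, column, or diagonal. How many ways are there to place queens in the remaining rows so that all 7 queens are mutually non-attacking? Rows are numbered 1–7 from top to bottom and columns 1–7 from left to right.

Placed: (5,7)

6

Branch on row 1: col 1 → 1; col 2 → 2; col 4 → 0; col 5 → 1; col 6 → 2.
Sum: 1 + 2 + 0 + 1 + 2 = 6.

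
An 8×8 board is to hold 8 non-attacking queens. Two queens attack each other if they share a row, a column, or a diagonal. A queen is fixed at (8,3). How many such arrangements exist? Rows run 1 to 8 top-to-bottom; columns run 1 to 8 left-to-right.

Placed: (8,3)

16

Branch on row 1: col 1 → 2; col 2 → 2; col 4 → 3; col 5 → 4; col 6 → 5; col 7 → 0; col 8 → 0.
Sum: 2 + 2 + 3 + 4 + 5 + 0 + 0 = 16.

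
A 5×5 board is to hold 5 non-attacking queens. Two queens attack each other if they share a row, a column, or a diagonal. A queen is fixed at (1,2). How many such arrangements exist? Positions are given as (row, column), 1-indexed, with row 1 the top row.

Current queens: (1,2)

Branch on row 2: col 4 → 1; col 5 → 1.
Sum: 1 + 1 = 2.

2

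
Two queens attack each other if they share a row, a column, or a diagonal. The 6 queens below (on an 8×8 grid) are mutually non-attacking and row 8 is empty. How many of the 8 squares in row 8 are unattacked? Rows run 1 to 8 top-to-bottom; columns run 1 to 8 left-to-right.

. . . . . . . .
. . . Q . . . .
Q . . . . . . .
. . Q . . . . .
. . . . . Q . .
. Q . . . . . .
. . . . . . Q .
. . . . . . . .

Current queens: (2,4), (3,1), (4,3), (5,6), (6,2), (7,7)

1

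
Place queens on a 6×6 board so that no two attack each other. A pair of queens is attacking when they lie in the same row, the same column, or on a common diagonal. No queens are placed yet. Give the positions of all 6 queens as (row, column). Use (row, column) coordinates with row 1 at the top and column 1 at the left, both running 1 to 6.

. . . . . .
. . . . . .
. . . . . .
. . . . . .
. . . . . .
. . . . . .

(1,2) (2,4) (3,6) (4,1) (5,3) (6,5)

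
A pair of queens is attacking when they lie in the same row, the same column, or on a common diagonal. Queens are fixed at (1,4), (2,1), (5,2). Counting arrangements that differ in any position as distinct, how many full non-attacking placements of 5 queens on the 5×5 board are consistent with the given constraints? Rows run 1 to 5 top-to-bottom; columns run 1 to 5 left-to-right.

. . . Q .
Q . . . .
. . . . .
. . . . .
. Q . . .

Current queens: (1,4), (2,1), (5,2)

1

Branch on row 3: col 3 → 1; col 5 → 0.
Sum: 1 + 0 = 1.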